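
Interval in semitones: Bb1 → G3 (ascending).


Reasoning:
Absolute semitone position = octave×12 + chromatic position
Bb1: 1×12 + 10 = 22
G3: 3×12 + 7 = 43
Difference = 43 - 22 = 21
= 21 semitones


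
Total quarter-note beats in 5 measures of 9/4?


Time signature 9/4: the bottom number 4 means the quarter note gets one count
The top number 9 means 9 quarter-note beats per measure
Total = 9 × 5 measures
= 45 quarter-note beats


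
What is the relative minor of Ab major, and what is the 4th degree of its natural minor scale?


Let's work it out.
The relative minor shares the major's key signature and starts on its 6th degree
6th degree = a major 6th above the tonic; a major 6th above Ab is F
→ relative minor of Ab major is F minor
F natural minor scale: F G Ab Bb C Db Eb
= F minor; 4th degree = Bb


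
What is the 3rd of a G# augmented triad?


Solution.
Augmented triad = root + major 3rd (4 semitones) + augmented 5th (8 semitones)
A triad on G# stacks thirds, so the chord tones use letter names G-B-D
Root: G#
Major 3rd above G#: B#
Augmented 5th above G#: D##
The 3rd = B#


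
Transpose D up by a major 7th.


Reasoning:
major 7th: 7 letter names, 11 semitones
Letter: D + 6 → C
Pitch: D + 11 semitones, spelled as a C → C#
= C#


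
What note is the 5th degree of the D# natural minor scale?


Let's work it out.
Natural minor scale pattern: W-H-W-W-H-W-W (2-1-2-2-1-2-2 semitones)
Starting from D#:
  D# + 2 semitones → E#
  E# + 1 semitone → F#
  F# + 2 semitones → G#
  G# + 2 semitones → A#
  A# + 1 semitone → B
  B + 2 semitones → C#
  C# + 2 semitones → D#
Scale: D# E# F# G# A# B C#
Degree 5 = A#


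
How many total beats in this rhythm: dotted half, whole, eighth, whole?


Reasoning:
Beat values:
  dotted half = 3 beats
  whole = 4 beats
  eighth = 0.5 beats
  whole = 4 beats
Sum = 3 + 4 + 0.5 + 4
= 11.5 beats


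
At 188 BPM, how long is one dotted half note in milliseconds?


Step by step:
One quarter-note beat = 60000 / BPM = 60000 / 188 ms
Dotted half note = 3 × quarter note
Duration = 3 × 60000 / 188 = 180000 / 188
= 957.4 ms


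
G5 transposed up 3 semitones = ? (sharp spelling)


Step by step:
G5: chromatic position 7 in octave 5 → absolute = 5×12 + 7 = 67
Transpose up 3: 67 + 3 = 70
70 = 5×12 + 10 → A# in octave 5
Result = A#5


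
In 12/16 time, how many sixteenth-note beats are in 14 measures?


Working:
Time signature 12/16: the bottom number 16 means the sixteenth note gets one count
The top number 12 means 12 sixteenth-note beats per measure
Total = 12 × 14 measures
= 168 sixteenth-note beats


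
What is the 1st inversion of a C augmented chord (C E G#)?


Solution.
Root position: C E G#
1st inversion: move root up an octave
Bass note: E
Notes (bottom to top) = E G# C


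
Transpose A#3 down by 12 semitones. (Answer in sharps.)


Step by step:
A#3: chromatic position 10 in octave 3 → absolute = 3×12 + 10 = 46
Transpose down 12: 46 - 12 = 34
34 = 2×12 + 10 → A# in octave 2
Result = A#2


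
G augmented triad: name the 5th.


Reasoning:
Augmented triad = root + major 3rd (4 semitones) + augmented 5th (8 semitones)
A triad on G stacks thirds, so the chord tones use letter names G-B-D
Root: G
Major 3rd above G: B
Augmented 5th above G: D#
The 5th = D#


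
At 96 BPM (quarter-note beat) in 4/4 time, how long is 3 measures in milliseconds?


Quarter-note beat duration = 60000 / 96 ms
Beats per measure (4/4) = 4
One measure = 4 × 60000 / 96 = 240000 / 96 ms
3 measures = 3 × 240000 / 96 = 720000 / 96
= 7500.0 ms


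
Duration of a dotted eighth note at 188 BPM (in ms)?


One quarter-note beat = 60000 / BPM = 60000 / 188 ms
Dotted eighth note = 3/4 × quarter note
Duration = 3/4 × 60000 / 188 = 45000 / 188
= 239.4 ms


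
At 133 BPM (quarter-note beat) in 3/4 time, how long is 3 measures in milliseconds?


Step by step:
Quarter-note beat duration = 60000 / 133 ms
Beats per measure (3/4) = 3
One measure = 3 × 60000 / 133 = 180000 / 133 ms
3 measures = 3 × 180000 / 133 = 540000 / 133
= 4060.2 ms


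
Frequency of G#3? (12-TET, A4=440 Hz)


Working:
f = 440 × 2^(n/12) where n = semitones from A4
G#3: -13 semitones from A4
f = 440 × 2^(-13/12)
f = 207.65 Hz


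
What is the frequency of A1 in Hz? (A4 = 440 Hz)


Step by step:
f = 440 × 2^(n/12) where n = semitones from A4
A1: -36 semitones from A4
f = 440 × 2^(-36/12)
f = 55.00 Hz


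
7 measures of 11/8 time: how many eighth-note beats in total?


Working:
Time signature 11/8: the bottom number 8 means the eighth note gets one count
The top number 11 means 11 eighth-note beats per measure
Total = 11 × 7 measures
= 77 eighth-note beats


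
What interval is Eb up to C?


Working:
Letter names: E → C spans 6 letter names → a 6th
Semitones: Eb → C = 9 half-steps
A 6th of 9 semitones is a major 6th
= major 6th


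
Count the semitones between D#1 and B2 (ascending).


Reasoning:
Absolute semitone position = octave×12 + chromatic position
D#1: 1×12 + 3 = 15
B2: 2×12 + 11 = 35
Difference = 35 - 15 = 20
= 20 semitones


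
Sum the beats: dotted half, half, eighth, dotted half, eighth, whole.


Beat values:
  dotted half = 3 beats
  half = 2 beats
  eighth = 0.5 beats
  dotted half = 3 beats
  eighth = 0.5 beats
  whole = 4 beats
Sum = 3 + 2 + 0.5 + 3 + 0.5 + 4
= 13 beats


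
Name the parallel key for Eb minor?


Let's work it out.
Parallel keys share the same tonic but differ in mode
Eb minor → parallel is Eb major
= Eb major


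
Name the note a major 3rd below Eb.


Reasoning:
A 3rd spans 3 letter names, so from E we land on C
A major 3rd = 4 semitones below Eb
Spell C at that pitch: Cb
= Cb


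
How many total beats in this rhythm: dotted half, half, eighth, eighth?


Solution.
Beat values:
  dotted half = 3 beats
  half = 2 beats
  eighth = 0.5 beats
  eighth = 0.5 beats
Sum = 3 + 2 + 0.5 + 0.5
= 6 beats


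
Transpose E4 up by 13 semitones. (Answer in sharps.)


Solution.
E4: chromatic position 4 in octave 4 → absolute = 4×12 + 4 = 52
Transpose up 13: 52 + 13 = 65
65 = 5×12 + 5 → F in octave 5
Result = F5


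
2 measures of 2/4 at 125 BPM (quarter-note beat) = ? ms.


Solution.
Quarter-note beat duration = 60000 / 125 ms
Beats per measure (2/4) = 2
One measure = 2 × 60000 / 125 = 120000 / 125 ms
2 measures = 2 × 120000 / 125 = 240000 / 125
= 1920.0 ms


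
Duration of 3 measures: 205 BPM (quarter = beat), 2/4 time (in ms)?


Let's work it out.
Quarter-note beat duration = 60000 / 205 ms
Beats per measure (2/4) = 2
One measure = 2 × 60000 / 205 = 120000 / 205 ms
3 measures = 3 × 120000 / 205 = 360000 / 205
= 1756.1 ms


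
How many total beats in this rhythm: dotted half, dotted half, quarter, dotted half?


Solution.
Beat values:
  dotted half = 3 beats
  dotted half = 3 beats
  quarter = 1 beat
  dotted half = 3 beats
Sum = 3 + 3 + 1 + 3
= 10 beats


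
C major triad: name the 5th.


Major triad = root + major 3rd (4 semitones) + perfect 5th (7 semitones)
A triad on C stacks thirds, so the chord tones use letter names C-E-G
Root: C
Major 3rd above C: E
Perfect 5th above C: G
The 5th = G


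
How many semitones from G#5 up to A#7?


Reasoning:
Absolute semitone position = octave×12 + chromatic position
G#5: 5×12 + 8 = 68
A#7: 7×12 + 10 = 94
Difference = 94 - 68 = 26
= 26 semitones


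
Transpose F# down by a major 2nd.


major 2nd: 2 letter names, 2 semitones
Letter: F - 1 → E
Pitch: F# - 2 semitones, spelled as an E → E
= E


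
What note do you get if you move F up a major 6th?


Step by step:
major 6th: 6 letter names, 9 semitones
Letter: F + 5 → D
Pitch: F + 9 semitones, spelled as a D → D
= D


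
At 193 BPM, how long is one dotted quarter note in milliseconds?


Reasoning:
One quarter-note beat = 60000 / BPM = 60000 / 193 ms
Dotted quarter note = 3/2 × quarter note
Duration = 3/2 × 60000 / 193 = 90000 / 193
= 466.3 ms


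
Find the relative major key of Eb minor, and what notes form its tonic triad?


Working:
The relative major shares the key signature and is a minor 3rd above the minor tonic
A minor 3rd above Eb is Gb
→ relative major of Eb minor is Gb major
Tonic triad of Gb major = root + major 3rd + perfect 5th = Gb Bb Db
= Gb major; triad = Gb Bb Db


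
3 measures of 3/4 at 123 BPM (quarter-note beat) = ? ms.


Reasoning:
Quarter-note beat duration = 60000 / 123 ms
Beats per measure (3/4) = 3
One measure = 3 × 60000 / 123 = 180000 / 123 ms
3 measures = 3 × 180000 / 123 = 540000 / 123
= 4390.2 ms


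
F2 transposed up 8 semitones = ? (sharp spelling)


Step by step:
F2: chromatic position 5 in octave 2 → absolute = 2×12 + 5 = 29
Transpose up 8: 29 + 8 = 37
37 = 3×12 + 1 → C# in octave 3
Result = C#3


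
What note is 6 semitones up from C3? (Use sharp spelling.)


Let's work it out.
C3: chromatic position 0 in octave 3 → absolute = 3×12 + 0 = 36
Transpose up 6: 36 + 6 = 42
42 = 3×12 + 6 → F# in octave 3
Result = F#3


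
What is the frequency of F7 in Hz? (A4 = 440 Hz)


f = 440 × 2^(n/12) where n = semitones from A4
F7: 32 semitones from A4
f = 440 × 2^(32/12)
f = 2793.83 Hz


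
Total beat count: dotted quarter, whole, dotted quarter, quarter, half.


Reasoning:
Beat values:
  dotted quarter = 1.5 beats
  whole = 4 beats
  dotted quarter = 1.5 beats
  quarter = 1 beat
  half = 2 beats
Sum = 1.5 + 4 + 1.5 + 1 + 2
= 10 beats


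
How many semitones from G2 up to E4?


Absolute semitone position = octave×12 + chromatic position
G2: 2×12 + 7 = 31
E4: 4×12 + 4 = 52
Difference = 52 - 31 = 21
= 21 semitones


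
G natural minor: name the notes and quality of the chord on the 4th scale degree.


Solution.
G natural minor scale: G A Bb C D Eb F
Diatonic triad on degree 4 stacks scale notes 4, 6, 1: C Eb G
C→Eb = 3 semitones; C→G = 7 semitones → minor triad
= C Eb G (minor)


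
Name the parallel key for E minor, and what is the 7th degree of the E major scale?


Parallel keys share the same tonic but differ in mode
E minor → parallel is E major
E major scale: E F# G# A B C# D#
= E major; 7th degree = D#


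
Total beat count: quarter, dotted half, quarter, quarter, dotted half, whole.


Let's work it out.
Beat values:
  quarter = 1 beat
  dotted half = 3 beats
  quarter = 1 beat
  quarter = 1 beat
  dotted half = 3 beats
  whole = 4 beats
Sum = 1 + 3 + 1 + 1 + 3 + 4
= 13 beats


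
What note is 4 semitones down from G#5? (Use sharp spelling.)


Step by step:
G#5: chromatic position 8 in octave 5 → absolute = 5×12 + 8 = 68
Transpose down 4: 68 - 4 = 64
64 = 5×12 + 4 → E in octave 5
Result = E5


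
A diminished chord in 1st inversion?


Root position: A C Eb
1st inversion: move root up an octave
Bass note: C
Notes (bottom to top) = C Eb A


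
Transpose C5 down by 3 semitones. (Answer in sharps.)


C5: chromatic position 0 in octave 5 → absolute = 5×12 + 0 = 60
Transpose down 3: 60 - 3 = 57
57 = 4×12 + 9 → A in octave 4
Result = A4


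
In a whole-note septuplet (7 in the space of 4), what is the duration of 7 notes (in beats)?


Septuplet: 7 notes occupy the space of 4 whole notes
Space = 4 × 4 = 16 beats
Each septuplet note = 16 / 7 = 16/7 beats
7 notes = 7 × 16/7 = 16
= 16 beats


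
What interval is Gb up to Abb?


Let's work it out.
Letter names: G → A spans 2 letter names → a 2nd
Semitones: Gb → Abb = 1 half-step
A 2nd of 1 semitone is a minor 2nd
= minor 2nd


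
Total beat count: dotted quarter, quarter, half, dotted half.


Let's work it out.
Beat values:
  dotted quarter = 1.5 beats
  quarter = 1 beat
  half = 2 beats
  dotted half = 3 beats
Sum = 1.5 + 1 + 2 + 3
= 7.5 beats


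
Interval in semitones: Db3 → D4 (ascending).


Absolute semitone position = octave×12 + chromatic position
Db3: 3×12 + 1 = 37
D4: 4×12 + 2 = 50
Difference = 50 - 37 = 13
= 13 semitones


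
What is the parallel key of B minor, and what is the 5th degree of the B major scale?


Let's work it out.
Parallel keys share the same tonic but differ in mode
B minor → parallel is B major
B major scale: B C# D# E F# G# A#
= B major; 5th degree = F#


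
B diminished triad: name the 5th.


Working:
Diminished triad = root + minor 3rd (3 semitones) + diminished 5th (6 semitones)
A triad on B stacks thirds, so the chord tones use letter names B-D-F
Root: B
Minor 3rd above B: D
Diminished 5th above B: F
The 5th = F


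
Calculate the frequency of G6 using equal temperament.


Reasoning:
f = 440 × 2^(n/12) where n = semitones from A4
G6: 22 semitones from A4
f = 440 × 2^(22/12)
f = 1567.98 Hz


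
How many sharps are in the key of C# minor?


Sharp minor keys follow the circle of fifths: A(0), E(1), B(2), F#(3), C#(4), G#(5), D#(6), A#(7)
C# minor has 4 sharps
Order of sharps: F# C# G# D# A# E# B# → first 4: F#, C#, G#, D#
= 4 sharps


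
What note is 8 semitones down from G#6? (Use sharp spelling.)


Solution.
G#6: chromatic position 8 in octave 6 → absolute = 6×12 + 8 = 80
Transpose down 8: 80 - 8 = 72
72 = 6×12 + 0 → C in octave 6
Result = C6


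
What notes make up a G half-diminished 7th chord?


Let's work it out.
Half-diminished 7th chord = root + minor 3rd + diminished 5th + minor 7th
Seventh chords stack in thirds, so the letter names are G-B-D-F
Root: G
Minor 3rd above G: Bb
Diminished 5th above G: Db
Minor 7th above G: F
Chord = G Bb Db F


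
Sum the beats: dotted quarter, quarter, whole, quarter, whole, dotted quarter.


Let's work it out.
Beat values:
  dotted quarter = 1.5 beats
  quarter = 1 beat
  whole = 4 beats
  quarter = 1 beat
  whole = 4 beats
  dotted quarter = 1.5 beats
Sum = 1.5 + 1 + 4 + 1 + 4 + 1.5
= 13 beats


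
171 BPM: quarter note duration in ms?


Solution.
One quarter-note beat = 60000 / BPM = 60000 / 171 ms
Duration = 60000 / 171
= 350.9 ms


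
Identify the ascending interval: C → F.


Letter names: C → F spans 4 letter names → a 4th
Semitones: C → F = 5 half-steps
A 4th of 5 semitones is a perfect 4th
= perfect 4th


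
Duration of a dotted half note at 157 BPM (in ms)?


Solution.
One quarter-note beat = 60000 / BPM = 60000 / 157 ms
Dotted half note = 3 × quarter note
Duration = 3 × 60000 / 157 = 180000 / 157
= 1146.5 ms


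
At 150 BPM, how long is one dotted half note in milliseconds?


One quarter-note beat = 60000 / BPM = 60000 / 150 ms
Dotted half note = 3 × quarter note
Duration = 3 × 60000 / 150 = 180000 / 150
= 1200.0 ms


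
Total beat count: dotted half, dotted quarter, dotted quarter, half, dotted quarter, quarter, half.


Beat values:
  dotted half = 3 beats
  dotted quarter = 1.5 beats
  dotted quarter = 1.5 beats
  half = 2 beats
  dotted quarter = 1.5 beats
  quarter = 1 beat
  half = 2 beats
Sum = 3 + 1.5 + 1.5 + 2 + 1.5 + 1 + 2
= 12.5 beats


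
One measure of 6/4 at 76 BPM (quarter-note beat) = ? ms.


Step by step:
Quarter-note beat duration = 60000 / 76 ms
Beats per measure (6/4) = 6
One measure = 6 × 60000 / 76 = 360000 / 76 ms
= 4736.8 ms


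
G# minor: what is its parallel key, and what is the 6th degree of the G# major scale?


Let's work it out.
Parallel keys share the same tonic but differ in mode
G# minor → parallel is G# major
G# major scale: G# A# B# C# D# E# F##
= G# major; 6th degree = E#


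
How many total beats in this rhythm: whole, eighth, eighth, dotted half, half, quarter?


Beat values:
  whole = 4 beats
  eighth = 0.5 beats
  eighth = 0.5 beats
  dotted half = 3 beats
  half = 2 beats
  quarter = 1 beat
Sum = 4 + 0.5 + 0.5 + 3 + 2 + 1
= 11 beats


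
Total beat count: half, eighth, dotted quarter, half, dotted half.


Beat values:
  half = 2 beats
  eighth = 0.5 beats
  dotted quarter = 1.5 beats
  half = 2 beats
  dotted half = 3 beats
Sum = 2 + 0.5 + 1.5 + 2 + 3
= 9 beats


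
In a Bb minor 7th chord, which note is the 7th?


Step by step:
Minor 7th chord = root + minor 3rd + perfect 5th + minor 7th
Seventh chords stack in thirds, so the letter names are B-D-F-A
Root: Bb
Minor 3rd above Bb: Db
Perfect 5th above Bb: F
Minor 7th above Bb: Ab
The 7th = Ab


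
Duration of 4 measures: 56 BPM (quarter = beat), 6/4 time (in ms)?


Solution.
Quarter-note beat duration = 60000 / 56 ms
Beats per measure (6/4) = 6
One measure = 6 × 60000 / 56 = 360000 / 56 ms
4 measures = 4 × 360000 / 56 = 1440000 / 56
= 25714.3 ms


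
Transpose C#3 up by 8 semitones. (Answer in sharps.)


C#3: chromatic position 1 in octave 3 → absolute = 3×12 + 1 = 37
Transpose up 8: 37 + 8 = 45
45 = 3×12 + 9 → A in octave 3
Result = A3


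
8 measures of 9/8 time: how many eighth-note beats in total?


Let's work it out.
Time signature 9/8: the bottom number 8 means the eighth note gets one count
The top number 9 means 9 eighth-note beats per measure
Total = 9 × 8 measures
= 72 eighth-note beats


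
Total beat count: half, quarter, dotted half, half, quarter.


Beat values:
  half = 2 beats
  quarter = 1 beat
  dotted half = 3 beats
  half = 2 beats
  quarter = 1 beat
Sum = 2 + 1 + 3 + 2 + 1
= 9 beats


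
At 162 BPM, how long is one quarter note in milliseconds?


Reasoning:
One quarter-note beat = 60000 / BPM = 60000 / 162 ms
Duration = 60000 / 162
= 370.4 ms


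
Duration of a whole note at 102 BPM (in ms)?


One quarter-note beat = 60000 / BPM = 60000 / 102 ms
Whole note = 4 × quarter note
Duration = 4 × 60000 / 102 = 240000 / 102
= 2352.9 ms


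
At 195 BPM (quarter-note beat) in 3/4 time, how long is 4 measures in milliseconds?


Step by step:
Quarter-note beat duration = 60000 / 195 ms
Beats per measure (3/4) = 3
One measure = 3 × 60000 / 195 = 180000 / 195 ms
4 measures = 4 × 180000 / 195 = 720000 / 195
= 3692.3 ms


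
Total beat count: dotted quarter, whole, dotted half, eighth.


Step by step:
Beat values:
  dotted quarter = 1.5 beats
  whole = 4 beats
  dotted half = 3 beats
  eighth = 0.5 beats
Sum = 1.5 + 4 + 3 + 0.5
= 9 beats


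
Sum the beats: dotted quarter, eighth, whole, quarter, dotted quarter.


Beat values:
  dotted quarter = 1.5 beats
  eighth = 0.5 beats
  whole = 4 beats
  quarter = 1 beat
  dotted quarter = 1.5 beats
Sum = 1.5 + 0.5 + 4 + 1 + 1.5
= 8.5 beats


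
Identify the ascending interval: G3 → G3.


Reasoning:
Letter names: G → G spans 1 letter name → a unison
Semitones: G3 → G3 = 0 half-steps
A unison of 0 semitones is a perfect unison
= perfect unison


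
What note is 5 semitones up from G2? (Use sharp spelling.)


Working:
G2: chromatic position 7 in octave 2 → absolute = 2×12 + 7 = 31
Transpose up 5: 31 + 5 = 36
36 = 3×12 + 0 → C in octave 3
Result = C3


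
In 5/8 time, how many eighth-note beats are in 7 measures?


Step by step:
Time signature 5/8: the bottom number 8 means the eighth note gets one count
The top number 5 means 5 eighth-note beats per measure
Total = 5 × 7 measures
= 35 eighth-note beats


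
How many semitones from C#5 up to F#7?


Step by step:
Absolute semitone position = octave×12 + chromatic position
C#5: 5×12 + 1 = 61
F#7: 7×12 + 6 = 90
Difference = 90 - 61 = 29
= 29 semitones


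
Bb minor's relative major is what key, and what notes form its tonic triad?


Reasoning:
The relative major shares the key signature and is a minor 3rd above the minor tonic
A minor 3rd above Bb is Db
→ relative major of Bb minor is Db major
Tonic triad of Db major = root + major 3rd + perfect 5th = Db F Ab
= Db major; triad = Db F Ab


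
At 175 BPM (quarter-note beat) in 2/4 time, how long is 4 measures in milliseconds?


Solution.
Quarter-note beat duration = 60000 / 175 ms
Beats per measure (2/4) = 2
One measure = 2 × 60000 / 175 = 120000 / 175 ms
4 measures = 4 × 120000 / 175 = 480000 / 175
= 2742.9 ms


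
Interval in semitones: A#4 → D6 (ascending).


Solution.
Absolute semitone position = octave×12 + chromatic position
A#4: 4×12 + 10 = 58
D6: 6×12 + 2 = 74
Difference = 74 - 58 = 16
= 16 semitones


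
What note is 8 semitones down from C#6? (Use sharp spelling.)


Solution.
C#6: chromatic position 1 in octave 6 → absolute = 6×12 + 1 = 73
Transpose down 8: 73 - 8 = 65
65 = 5×12 + 5 → F in octave 5
Result = F5


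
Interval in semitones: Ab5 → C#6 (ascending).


Absolute semitone position = octave×12 + chromatic position
Ab5: 5×12 + 8 = 68
C#6: 6×12 + 1 = 73
Difference = 73 - 68 = 5
= 5 semitones


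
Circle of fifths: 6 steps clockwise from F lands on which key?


Working:
Each clockwise step on the circle of fifths moves up a perfect 5th
From F: F → C → G → D → A → E → B
= B


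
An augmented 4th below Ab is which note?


Step by step:
A 4th spans 4 letter names, so from A we land on E
An augmented 4th = 6 semitones below Ab
Spell E at that pitch: Ebb
= Ebb


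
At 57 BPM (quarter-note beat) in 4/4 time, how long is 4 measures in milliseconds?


Let's work it out.
Quarter-note beat duration = 60000 / 57 ms
Beats per measure (4/4) = 4
One measure = 4 × 60000 / 57 = 240000 / 57 ms
4 measures = 4 × 240000 / 57 = 960000 / 57
= 16842.1 ms


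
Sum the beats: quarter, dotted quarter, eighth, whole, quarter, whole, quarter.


Step by step:
Beat values:
  quarter = 1 beat
  dotted quarter = 1.5 beats
  eighth = 0.5 beats
  whole = 4 beats
  quarter = 1 beat
  whole = 4 beats
  quarter = 1 beat
Sum = 1 + 1.5 + 0.5 + 4 + 1 + 4 + 1
= 13 beats


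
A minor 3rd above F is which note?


Solution.
A 3rd spans 3 letter names, so from F we land on A
A minor 3rd = 3 semitones above F
Spell A at that pitch: Ab
= Ab


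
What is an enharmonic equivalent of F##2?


Enharmonic notes sound the same pitch but are spelled with different letter names
F## and G name the same pitch class
= G2


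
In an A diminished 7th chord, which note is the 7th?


Let's work it out.
Diminished 7th chord = root + minor 3rd + diminished 5th + diminished 7th
Seventh chords stack in thirds, so the letter names are A-C-E-G
Root: A
Minor 3rd above A: C
Diminished 5th above A: Eb
Diminished 7th above A: Gb
The 7th = Gb


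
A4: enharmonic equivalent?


Reasoning:
Enharmonic notes sound the same pitch but are spelled with different letter names
A and Bbb name the same pitch class
= Bbb4


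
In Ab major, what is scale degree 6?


Reasoning:
Major scale pattern: W-W-H-W-W-W-H (2-2-1-2-2-2-1 semitones)
Starting from Ab:
  Ab + 2 semitones → Bb
  Bb + 2 semitones → C
  C + 1 semitone → Db
  Db + 2 semitones → Eb
  Eb + 2 semitones → F
  F + 2 semitones → G
  G + 1 semitone → Ab
Scale: Ab Bb C Db Eb F G
Degree 6 = F


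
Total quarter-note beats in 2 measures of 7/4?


Reasoning:
Time signature 7/4: the bottom number 4 means the quarter note gets one count
The top number 7 means 7 quarter-note beats per measure
Total = 7 × 2 measures
= 14 quarter-note beats


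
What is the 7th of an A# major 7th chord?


Solution.
Major 7th chord = root + major 3rd + perfect 5th + major 7th
Seventh chords stack in thirds, so the letter names are A-C-E-G
Root: A#
Major 3rd above A#: C##
Perfect 5th above A#: E#
Major 7th above A#: G##
The 7th = G##


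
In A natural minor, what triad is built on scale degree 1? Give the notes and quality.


Working:
A natural minor scale: A B C D E F G
Diatonic triad on degree 1 stacks scale notes 1, 3, 5: A C E
A→C = 3 semitones; A→E = 7 semitones → minor triad
= A C E (minor)


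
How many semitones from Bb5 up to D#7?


Absolute semitone position = octave×12 + chromatic position
Bb5: 5×12 + 10 = 70
D#7: 7×12 + 3 = 87
Difference = 87 - 70 = 17
= 17 semitones


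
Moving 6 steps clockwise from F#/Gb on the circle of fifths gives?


Each clockwise step on the circle of fifths moves up a perfect 5th
From F#/Gb: F#/Gb → Db → Ab → Eb → Bb → F → C
= C


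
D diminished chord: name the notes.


Step by step:
Diminished triad = root + minor 3rd (3 semitones) + diminished 5th (6 semitones)
A triad on D stacks thirds, so the chord tones use letter names D-F-A
Root: D
Minor 3rd above D: F
Diminished 5th above D: Ab
Chord = D F Ab


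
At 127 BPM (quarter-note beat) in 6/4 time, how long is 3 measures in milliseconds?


Reasoning:
Quarter-note beat duration = 60000 / 127 ms
Beats per measure (6/4) = 6
One measure = 6 × 60000 / 127 = 360000 / 127 ms
3 measures = 3 × 360000 / 127 = 1080000 / 127
= 8503.9 ms


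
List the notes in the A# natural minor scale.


Natural minor scale pattern: W-H-W-W-H-W-W (2-1-2-2-1-2-2 semitones)
Starting from A#:
  A# + 2 semitones → B#
  B# + 1 semitone → C#
  C# + 2 semitones → D#
  D# + 2 semitones → E#
  E# + 1 semitone → F#
  F# + 2 semitones → G#
  G# + 2 semitones → A#
Scale = A# B# C# D# E# F# G#


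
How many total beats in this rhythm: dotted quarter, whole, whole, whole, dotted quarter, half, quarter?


Beat values:
  dotted quarter = 1.5 beats
  whole = 4 beats
  whole = 4 beats
  whole = 4 beats
  dotted quarter = 1.5 beats
  half = 2 beats
  quarter = 1 beat
Sum = 1.5 + 4 + 4 + 4 + 1.5 + 2 + 1
= 18 beats


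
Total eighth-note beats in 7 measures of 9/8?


Time signature 9/8: the bottom number 8 means the eighth note gets one count
The top number 9 means 9 eighth-note beats per measure
Total = 9 × 7 measures
= 63 eighth-note beats


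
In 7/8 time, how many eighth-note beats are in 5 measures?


Time signature 7/8: the bottom number 8 means the eighth note gets one count
The top number 7 means 7 eighth-note beats per measure
Total = 7 × 5 measures
= 35 eighth-note beats


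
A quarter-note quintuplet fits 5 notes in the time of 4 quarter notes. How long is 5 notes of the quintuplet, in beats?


Working:
Quintuplet: 5 notes occupy the space of 4 quarter notes
Space = 4 × 1 = 4 beats
Each quintuplet note = 4 / 5 = 4/5 beats
5 notes = 5 × 4/5 = 4
= 4 beats


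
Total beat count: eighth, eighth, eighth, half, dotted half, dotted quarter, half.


Step by step:
Beat values:
  eighth = 0.5 beats
  eighth = 0.5 beats
  eighth = 0.5 beats
  half = 2 beats
  dotted half = 3 beats
  dotted quarter = 1.5 beats
  half = 2 beats
Sum = 0.5 + 0.5 + 0.5 + 2 + 3 + 1.5 + 2
= 10 beats


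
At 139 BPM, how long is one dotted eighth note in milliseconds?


One quarter-note beat = 60000 / BPM = 60000 / 139 ms
Dotted eighth note = 3/4 × quarter note
Duration = 3/4 × 60000 / 139 = 45000 / 139
= 323.7 ms


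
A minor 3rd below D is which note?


A 3rd spans 3 letter names, so from D we land on B
A minor 3rd = 3 semitones below D
Spell B at that pitch: B
= B


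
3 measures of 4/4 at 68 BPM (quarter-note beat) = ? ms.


Reasoning:
Quarter-note beat duration = 60000 / 68 ms
Beats per measure (4/4) = 4
One measure = 4 × 60000 / 68 = 240000 / 68 ms
3 measures = 3 × 240000 / 68 = 720000 / 68
= 10588.2 ms


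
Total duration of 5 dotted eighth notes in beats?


Let's work it out.
Base eighth note = 1/2 beats
Dot 1 adds half the previous value: +1/4
One dotted eighth = 1/2 + 1/4 = 3/4
5 of them = 5 × 3/4 = 15/4
= 15/4 beats


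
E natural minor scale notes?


Working:
Natural minor scale pattern: W-H-W-W-H-W-W (2-1-2-2-1-2-2 semitones)
Starting from E:
  E + 2 semitones → F#
  F# + 1 semitone → G
  G + 2 semitones → A
  A + 2 semitones → B
  B + 1 semitone → C
  C + 2 semitones → D
  D + 2 semitones → E
Scale = E F# G A B C D


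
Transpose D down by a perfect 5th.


Solution.
perfect 5th: 5 letter names, 7 semitones
Letter: D - 4 → G
Pitch: D - 7 semitones, spelled as a G → G
= G


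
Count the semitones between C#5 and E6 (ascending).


Absolute semitone position = octave×12 + chromatic position
C#5: 5×12 + 1 = 61
E6: 6×12 + 4 = 76
Difference = 76 - 61 = 15
= 15 semitones


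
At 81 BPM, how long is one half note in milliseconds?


Reasoning:
One quarter-note beat = 60000 / BPM = 60000 / 81 ms
Half note = 2 × quarter note
Duration = 2 × 60000 / 81 = 120000 / 81
= 1481.5 ms


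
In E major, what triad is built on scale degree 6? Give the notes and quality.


Step by step:
E major scale: E F# G# A B C# D#
Diatonic triad on degree 6 stacks scale notes 6, 1, 3: C# E G#
C#→E = 3 semitones; C#→G# = 7 semitones → minor triad
= C# E G# (minor)


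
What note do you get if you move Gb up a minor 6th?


Reasoning:
minor 6th: 6 letter names, 8 semitones
Letter: G + 5 → E
Pitch: Gb + 8 semitones, spelled as an E → Ebb
= Ebb


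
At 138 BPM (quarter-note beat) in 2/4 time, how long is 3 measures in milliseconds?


Let's work it out.
Quarter-note beat duration = 60000 / 138 ms
Beats per measure (2/4) = 2
One measure = 2 × 60000 / 138 = 120000 / 138 ms
3 measures = 3 × 120000 / 138 = 360000 / 138
= 2608.7 ms


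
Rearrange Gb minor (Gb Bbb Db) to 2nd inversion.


Root position: Gb Bbb Db
2nd inversion: move root and 3rd up an octave
Bass note: Db
Notes (bottom to top) = Db Gb Bbb


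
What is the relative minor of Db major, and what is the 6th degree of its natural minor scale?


Working:
The relative minor shares the major's key signature and starts on its 6th degree
6th degree = a major 6th above the tonic; a major 6th above Db is Bb
→ relative minor of Db major is Bb minor
Bb natural minor scale: Bb C Db Eb F Gb Ab
= Bb minor; 6th degree = Gb


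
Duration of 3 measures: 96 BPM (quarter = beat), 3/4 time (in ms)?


Reasoning:
Quarter-note beat duration = 60000 / 96 ms
Beats per measure (3/4) = 3
One measure = 3 × 60000 / 96 = 180000 / 96 ms
3 measures = 3 × 180000 / 96 = 540000 / 96
= 5625.0 ms


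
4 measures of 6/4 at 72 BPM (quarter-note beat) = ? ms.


Let's work it out.
Quarter-note beat duration = 60000 / 72 ms
Beats per measure (6/4) = 6
One measure = 6 × 60000 / 72 = 360000 / 72 ms
4 measures = 4 × 360000 / 72 = 1440000 / 72
= 20000.0 ms


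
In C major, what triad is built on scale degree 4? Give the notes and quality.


C major scale: C D E F G A B
Diatonic triad on degree 4 stacks scale notes 4, 6, 1: F A C
F→A = 4 semitones; F→C = 7 semitones → major triad
= F A C (major)


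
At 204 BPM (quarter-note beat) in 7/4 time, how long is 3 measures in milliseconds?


Working:
Quarter-note beat duration = 60000 / 204 ms
Beats per measure (7/4) = 7
One measure = 7 × 60000 / 204 = 420000 / 204 ms
3 measures = 3 × 420000 / 204 = 1260000 / 204
= 6176.5 ms


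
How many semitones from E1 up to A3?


Absolute semitone position = octave×12 + chromatic position
E1: 1×12 + 4 = 16
A3: 3×12 + 9 = 45
Difference = 45 - 16 = 29
= 29 semitones


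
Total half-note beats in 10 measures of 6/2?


Step by step:
Time signature 6/2: the bottom number 2 means the half note gets one count
The top number 6 means 6 half-note beats per measure
Total = 6 × 10 measures
= 60 half-note beats


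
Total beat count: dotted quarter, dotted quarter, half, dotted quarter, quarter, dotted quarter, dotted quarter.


Beat values:
  dotted quarter = 1.5 beats
  dotted quarter = 1.5 beats
  half = 2 beats
  dotted quarter = 1.5 beats
  quarter = 1 beat
  dotted quarter = 1.5 beats
  dotted quarter = 1.5 beats
Sum = 1.5 + 1.5 + 2 + 1.5 + 1 + 1.5 + 1.5
= 10.5 beats


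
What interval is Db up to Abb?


Letter names: D → A spans 5 letter names → a 5th
Semitones: Db → Abb = 6 half-steps
A 5th of 6 semitones is a diminished 5th
= diminished 5th


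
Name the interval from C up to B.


Letter names: C → B spans 7 letter names → a 7th
Semitones: C → B = 11 half-steps
A 7th of 11 semitones is a major 7th
= major 7th


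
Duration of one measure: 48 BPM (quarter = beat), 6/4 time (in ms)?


Quarter-note beat duration = 60000 / 48 ms
Beats per measure (6/4) = 6
One measure = 6 × 60000 / 48 = 360000 / 48 ms
= 7500.0 ms


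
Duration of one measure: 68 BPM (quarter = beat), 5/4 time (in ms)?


Solution.
Quarter-note beat duration = 60000 / 68 ms
Beats per measure (5/4) = 5
One measure = 5 × 60000 / 68 = 300000 / 68 ms
= 4411.8 ms


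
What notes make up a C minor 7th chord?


Solution.
Minor 7th chord = root + minor 3rd + perfect 5th + minor 7th
Seventh chords stack in thirds, so the letter names are C-E-G-B
Root: C
Minor 3rd above C: Eb
Perfect 5th above C: G
Minor 7th above C: Bb
Chord = C Eb G Bb


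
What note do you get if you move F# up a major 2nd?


major 2nd: 2 letter names, 2 semitones
Letter: F + 1 → G
Pitch: F# + 2 semitones, spelled as a G → G#
= G#


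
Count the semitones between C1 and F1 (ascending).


Step by step:
Absolute semitone position = octave×12 + chromatic position
C1: 1×12 + 0 = 12
F1: 1×12 + 5 = 17
Difference = 17 - 12 = 5
= 5 semitones


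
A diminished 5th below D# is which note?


A 5th spans 5 letter names, so from D we land on G
A diminished 5th = 6 semitones below D#
Spell G at that pitch: G##
= G##


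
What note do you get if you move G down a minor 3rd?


Reasoning:
minor 3rd: 3 letter names, 3 semitones
Letter: G - 2 → E
Pitch: G - 3 semitones, spelled as an E → E
= E


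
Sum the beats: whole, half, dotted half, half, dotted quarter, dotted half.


Solution.
Beat values:
  whole = 4 beats
  half = 2 beats
  dotted half = 3 beats
  half = 2 beats
  dotted quarter = 1.5 beats
  dotted half = 3 beats
Sum = 4 + 2 + 3 + 2 + 1.5 + 3
= 15.5 beats


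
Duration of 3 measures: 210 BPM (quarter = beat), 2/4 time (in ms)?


Let's work it out.
Quarter-note beat duration = 60000 / 210 ms
Beats per measure (2/4) = 2
One measure = 2 × 60000 / 210 = 120000 / 210 ms
3 measures = 3 × 120000 / 210 = 360000 / 210
= 1714.3 ms


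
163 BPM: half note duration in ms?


Let's work it out.
One quarter-note beat = 60000 / BPM = 60000 / 163 ms
Half note = 2 × quarter note
Duration = 2 × 60000 / 163 = 120000 / 163
= 736.2 ms


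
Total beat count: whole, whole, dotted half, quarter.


Let's work it out.
Beat values:
  whole = 4 beats
  whole = 4 beats
  dotted half = 3 beats
  quarter = 1 beat
Sum = 4 + 4 + 3 + 1
= 12 beats


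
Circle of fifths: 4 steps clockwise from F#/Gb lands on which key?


Each clockwise step on the circle of fifths moves up a perfect 5th
From F#/Gb: F#/Gb → Db → Ab → Eb → Bb
= Bb


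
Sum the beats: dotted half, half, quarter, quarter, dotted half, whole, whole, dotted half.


Step by step:
Beat values:
  dotted half = 3 beats
  half = 2 beats
  quarter = 1 beat
  quarter = 1 beat
  dotted half = 3 beats
  whole = 4 beats
  whole = 4 beats
  dotted half = 3 beats
Sum = 3 + 2 + 1 + 1 + 3 + 4 + 4 + 3
= 21 beats


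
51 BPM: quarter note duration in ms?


Let's work it out.
One quarter-note beat = 60000 / BPM = 60000 / 51 ms
Duration = 60000 / 51
= 1176.5 ms


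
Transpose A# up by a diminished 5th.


Solution.
diminished 5th: 5 letter names, 6 semitones
Letter: A + 4 → E
Pitch: A# + 6 semitones, spelled as an E → E
= E


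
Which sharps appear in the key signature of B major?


Sharp major keys follow the circle of fifths: C(0), G(1), D(2), A(3), E(4), B(5), F#(6), C#(7)
B major has 5 sharps
Order of sharps: F# C# G# D# A# E# B# → first 5: F#, C#, G#, D#, A#
= F#, C#, G#, D#, A#


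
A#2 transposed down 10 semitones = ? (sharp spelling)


A#2: chromatic position 10 in octave 2 → absolute = 2×12 + 10 = 34
Transpose down 10: 34 - 10 = 24
24 = 2×12 + 0 → C in octave 2
Result = C2


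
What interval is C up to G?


Reasoning:
Letter names: C → G spans 5 letter names → a 5th
Semitones: C → G = 7 half-steps
A 5th of 7 semitones is a perfect 5th
= perfect 5th


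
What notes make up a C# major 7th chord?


Reasoning:
Major 7th chord = root + major 3rd + perfect 5th + major 7th
Seventh chords stack in thirds, so the letter names are C-E-G-B
Root: C#
Major 3rd above C#: E#
Perfect 5th above C#: G#
Major 7th above C#: B#
Chord = C# E# G# B#


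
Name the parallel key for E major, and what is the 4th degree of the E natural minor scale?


Working:
Parallel keys share the same tonic but differ in mode
E major → parallel is E minor
E natural minor scale: E F# G A B C D
= E minor; 4th degree = A


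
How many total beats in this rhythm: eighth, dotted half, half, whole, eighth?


Working:
Beat values:
  eighth = 0.5 beats
  dotted half = 3 beats
  half = 2 beats
  whole = 4 beats
  eighth = 0.5 beats
Sum = 0.5 + 3 + 2 + 4 + 0.5
= 10 beats


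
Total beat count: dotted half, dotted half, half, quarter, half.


Step by step:
Beat values:
  dotted half = 3 beats
  dotted half = 3 beats
  half = 2 beats
  quarter = 1 beat
  half = 2 beats
Sum = 3 + 3 + 2 + 1 + 2
= 11 beats


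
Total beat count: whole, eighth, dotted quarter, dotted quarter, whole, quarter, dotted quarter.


Beat values:
  whole = 4 beats
  eighth = 0.5 beats
  dotted quarter = 1.5 beats
  dotted quarter = 1.5 beats
  whole = 4 beats
  quarter = 1 beat
  dotted quarter = 1.5 beats
Sum = 4 + 0.5 + 1.5 + 1.5 + 4 + 1 + 1.5
= 14 beats


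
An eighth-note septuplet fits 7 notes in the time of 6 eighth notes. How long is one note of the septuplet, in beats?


Working:
Septuplet: 7 notes occupy the space of 6 eighth notes
Space = 6 × 1/2 = 3 beats
Each septuplet note = 3 / 7 = 3/7 beats
= 3/7 beats


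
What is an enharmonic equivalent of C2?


Enharmonic notes sound the same pitch but are spelled with different letter names
C and B# name the same pitch class
Octave numbers change at C, so C2 = B#1
= B#1


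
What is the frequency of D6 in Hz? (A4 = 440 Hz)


Solution.
f = 440 × 2^(n/12) where n = semitones from A4
D6: 17 semitones from A4
f = 440 × 2^(17/12)
f = 1174.66 Hz


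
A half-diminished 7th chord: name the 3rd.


Let's work it out.
Half-diminished 7th chord = root + minor 3rd + diminished 5th + minor 7th
Seventh chords stack in thirds, so the letter names are A-C-E-G
Root: A
Minor 3rd above A: C
Diminished 5th above A: Eb
Minor 7th above A: G
The 3rd = C


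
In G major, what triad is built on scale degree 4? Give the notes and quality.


G major scale: G A B C D E F#
Diatonic triad on degree 4 stacks scale notes 4, 6, 1: C E G
C→E = 4 semitones; C→G = 7 semitones → major triad
= C E G (major)


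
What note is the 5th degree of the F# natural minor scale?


Natural minor scale pattern: W-H-W-W-H-W-W (2-1-2-2-1-2-2 semitones)
Starting from F#:
  F# + 2 semitones → G#
  G# + 1 semitone → A
  A + 2 semitones → B
  B + 2 semitones → C#
  C# + 1 semitone → D
  D + 2 semitones → E
  E + 2 semitones → F#
Scale: F# G# A B C# D E
Degree 5 = C#


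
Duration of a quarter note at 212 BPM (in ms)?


Let's work it out.
One quarter-note beat = 60000 / BPM = 60000 / 212 ms
Duration = 60000 / 212
= 283.0 ms


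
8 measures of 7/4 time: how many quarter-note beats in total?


Let's work it out.
Time signature 7/4: the bottom number 4 means the quarter note gets one count
The top number 7 means 7 quarter-note beats per measure
Total = 7 × 8 measures
= 56 quarter-note beats


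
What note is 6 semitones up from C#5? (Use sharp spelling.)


Step by step:
C#5: chromatic position 1 in octave 5 → absolute = 5×12 + 1 = 61
Transpose up 6: 61 + 6 = 67
67 = 5×12 + 7 → G in octave 5
Result = G5


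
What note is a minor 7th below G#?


Working:
A 7th spans 7 letter names, so from G we land on A
A minor 7th = 10 semitones below G#
Spell A at that pitch: A#
= A#


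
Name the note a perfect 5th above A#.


Let's work it out.
A 5th spans 5 letter names, so from A we land on E
A perfect 5th = 7 semitones above A#
Spell E at that pitch: E#
= E#


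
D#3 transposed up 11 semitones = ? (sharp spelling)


Working:
D#3: chromatic position 3 in octave 3 → absolute = 3×12 + 3 = 39
Transpose up 11: 39 + 11 = 50
50 = 4×12 + 2 → D in octave 4
Result = D4
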